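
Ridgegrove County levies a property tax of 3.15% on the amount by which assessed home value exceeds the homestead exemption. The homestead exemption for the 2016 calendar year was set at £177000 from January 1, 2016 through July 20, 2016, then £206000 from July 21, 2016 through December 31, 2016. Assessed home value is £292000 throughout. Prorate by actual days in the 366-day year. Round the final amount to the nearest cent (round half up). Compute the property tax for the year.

January 1 – July 20, 2016: 202 days, exemption £177000 → (£292000 − £177000) × 3.15% × 202/366 = £1999.3033
July 21 – December 31, 2016: 164 days, exemption £206000 → (£292000 − £206000) × 3.15% × 164/366 = £1213.8689
Total = £3213.1721

£3213.17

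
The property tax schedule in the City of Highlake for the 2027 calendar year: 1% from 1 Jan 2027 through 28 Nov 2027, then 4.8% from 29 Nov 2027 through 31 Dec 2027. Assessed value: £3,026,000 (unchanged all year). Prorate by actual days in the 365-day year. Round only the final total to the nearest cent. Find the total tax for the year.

1 Jan – 28 Nov 2027: 332 days at 1% → £3,026,000 × 1% × 332/365 = £27,524.1644
29 Nov – 31 Dec 2027: 33 days at 4.8% → £3,026,000 × 4.8% × 33/365 = £13,132.0110
Total = £40,656.1753

£40,656.18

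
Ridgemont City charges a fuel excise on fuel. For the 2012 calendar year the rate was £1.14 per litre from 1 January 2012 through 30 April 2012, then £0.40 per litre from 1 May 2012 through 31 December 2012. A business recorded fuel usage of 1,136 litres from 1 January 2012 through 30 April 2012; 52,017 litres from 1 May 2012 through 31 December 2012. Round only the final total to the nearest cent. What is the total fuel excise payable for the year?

1 January – 30 April 2012: 1,136 litres at £1.14/litre → £1295.04
1 May – 31 December 2012: 52,017 litres at £0.40/litre → £20806.80

£22101.84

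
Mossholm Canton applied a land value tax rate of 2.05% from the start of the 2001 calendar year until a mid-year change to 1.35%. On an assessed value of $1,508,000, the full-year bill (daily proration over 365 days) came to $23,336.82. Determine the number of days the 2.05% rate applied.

Let d = days at the first rate; then 365 − d days at the second rate.
$1,508,000 × [2.05%·d + 1.35%·(365−d)] / 365 = $23,336.82
Solving gives d = 103, so the new rate took effect on April 14, 2001.

103 days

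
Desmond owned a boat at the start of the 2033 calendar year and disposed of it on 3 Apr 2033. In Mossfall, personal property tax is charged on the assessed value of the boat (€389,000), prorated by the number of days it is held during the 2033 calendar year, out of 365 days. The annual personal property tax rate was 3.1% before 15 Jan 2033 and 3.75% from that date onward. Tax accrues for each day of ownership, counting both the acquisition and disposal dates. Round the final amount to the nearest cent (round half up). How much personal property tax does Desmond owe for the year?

€3,619.83

1 Jan – 14 Jan 2033: 14 days at 3.1% → €389,000 × 3.1% × 14/365 = €462.5370
15 Jan – 3 Apr 2033: 79 days at 3.75% → €389,000 × 3.75% × 79/365 = €3,157.2945
Total = €3,619.8315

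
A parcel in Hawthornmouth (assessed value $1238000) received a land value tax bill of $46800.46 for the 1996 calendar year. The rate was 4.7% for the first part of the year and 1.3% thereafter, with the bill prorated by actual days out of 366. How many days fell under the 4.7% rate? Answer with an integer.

267 days

Let d = days at the first rate; then 366 − d days at the second rate.
$1238000 × [4.7%·d + 1.3%·(366−d)] / 366 = $46800.46
Solving gives d = 267, so the new rate took effect on 24 September 1996.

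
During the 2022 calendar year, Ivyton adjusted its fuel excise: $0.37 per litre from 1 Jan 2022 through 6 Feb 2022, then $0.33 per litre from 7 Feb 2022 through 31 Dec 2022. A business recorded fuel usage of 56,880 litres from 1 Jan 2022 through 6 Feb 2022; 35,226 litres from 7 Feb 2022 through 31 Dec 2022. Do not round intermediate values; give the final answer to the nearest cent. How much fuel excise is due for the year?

$32,670.18

1 Jan – 6 Feb 2022: 56,880 litres at $0.37/litre → $21,045.60
7 Feb – 31 Dec 2022: 35,226 litres at $0.33/litre → $11,624.58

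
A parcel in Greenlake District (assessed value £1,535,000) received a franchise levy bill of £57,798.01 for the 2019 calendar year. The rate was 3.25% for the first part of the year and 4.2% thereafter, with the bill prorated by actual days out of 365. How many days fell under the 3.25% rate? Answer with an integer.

167 days

Let d = days at the first rate; then 365 − d days at the second rate.
£1,535,000 × [3.25%·d + 4.2%·(365−d)] / 365 = £57,798.01
Solving gives d = 167, so the new rate took effect on 17 June 2019.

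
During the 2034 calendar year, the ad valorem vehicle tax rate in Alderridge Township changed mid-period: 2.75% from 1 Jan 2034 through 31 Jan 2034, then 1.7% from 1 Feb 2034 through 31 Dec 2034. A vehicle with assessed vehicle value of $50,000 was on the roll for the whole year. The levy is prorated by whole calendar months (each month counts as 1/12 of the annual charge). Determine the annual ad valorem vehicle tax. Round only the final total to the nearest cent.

$893.75

1 Jan – 31 Jan 2034: 1 month at 2.75% → $50,000 × 2.75% × 1/12 = $114.5833
1 Feb – 31 Dec 2034: 11 months at 1.7% → $50,000 × 1.7% × 11/12 = $779.1667
Total = $893.7500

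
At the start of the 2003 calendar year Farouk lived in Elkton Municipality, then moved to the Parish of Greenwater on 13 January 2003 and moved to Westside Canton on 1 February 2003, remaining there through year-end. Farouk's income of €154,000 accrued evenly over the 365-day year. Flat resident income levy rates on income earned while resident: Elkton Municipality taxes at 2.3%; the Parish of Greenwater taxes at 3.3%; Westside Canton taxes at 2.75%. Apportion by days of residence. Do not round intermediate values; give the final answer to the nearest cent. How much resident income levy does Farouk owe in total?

€4,256.31

Elkton Municipality, 1 January – 12 January 2003: 12 days → €154,000 × 2.3% × 12/365 = €116.4493
The Parish of Greenwater, 13 January – 31 January 2003: 19 days → €154,000 × 3.3% × 19/365 = €264.5425
Westside Canton, 1 February – 31 December 2003: 334 days → €154,000 × 2.75% × 334/365 = €3,875.3151
Total = €4,256.3068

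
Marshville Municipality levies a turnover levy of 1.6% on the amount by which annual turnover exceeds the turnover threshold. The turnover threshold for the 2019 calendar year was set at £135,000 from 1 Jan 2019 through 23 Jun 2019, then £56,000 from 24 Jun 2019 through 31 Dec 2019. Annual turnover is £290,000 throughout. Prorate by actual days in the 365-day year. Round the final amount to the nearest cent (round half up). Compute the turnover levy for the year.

£3,141.44

1 Jan – 23 Jun 2019: 174 days, exemption £135,000 → (£290,000 − £135,000) × 1.6% × 174/365 = £1,182.2466
24 Jun – 31 Dec 2019: 191 days, exemption £56,000 → (£290,000 − £56,000) × 1.6% × 191/365 = £1,959.1890
Total = £3,141.4356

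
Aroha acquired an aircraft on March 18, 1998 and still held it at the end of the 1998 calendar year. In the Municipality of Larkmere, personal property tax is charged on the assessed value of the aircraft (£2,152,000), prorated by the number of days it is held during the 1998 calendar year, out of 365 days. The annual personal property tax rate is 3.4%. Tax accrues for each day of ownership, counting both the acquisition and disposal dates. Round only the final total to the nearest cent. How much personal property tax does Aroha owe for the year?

Days held (March 18 – December 31, 1998): 289 out of 365
Tax = £2,152,000 × 3.4% × 289/365 = £57,933.0192

£57,933.02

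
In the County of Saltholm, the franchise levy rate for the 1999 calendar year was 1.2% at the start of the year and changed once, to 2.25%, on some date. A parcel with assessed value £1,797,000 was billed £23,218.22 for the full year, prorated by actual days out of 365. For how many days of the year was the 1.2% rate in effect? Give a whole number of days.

Let d = days at the first rate; then 365 − d days at the second rate.
£1,797,000 × [1.2%·d + 2.25%·(365−d)] / 365 = £23,218.22
Solving gives d = 333, so the new rate took effect on November 30, 1999.

333 days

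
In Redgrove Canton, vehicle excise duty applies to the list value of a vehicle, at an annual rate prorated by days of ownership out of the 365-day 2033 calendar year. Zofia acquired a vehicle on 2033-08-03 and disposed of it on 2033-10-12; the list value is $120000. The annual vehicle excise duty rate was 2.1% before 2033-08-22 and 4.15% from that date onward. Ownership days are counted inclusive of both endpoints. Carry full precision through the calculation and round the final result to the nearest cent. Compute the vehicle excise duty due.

2033-08-03 to 2033-08-21: 19 days at 2.1% → $120000 × 2.1% × 19/365 = $131.1781
2033-08-22 to 2033-10-12: 52 days at 4.15% → $120000 × 4.15% × 52/365 = $709.4795
Total = $840.6575

$840.66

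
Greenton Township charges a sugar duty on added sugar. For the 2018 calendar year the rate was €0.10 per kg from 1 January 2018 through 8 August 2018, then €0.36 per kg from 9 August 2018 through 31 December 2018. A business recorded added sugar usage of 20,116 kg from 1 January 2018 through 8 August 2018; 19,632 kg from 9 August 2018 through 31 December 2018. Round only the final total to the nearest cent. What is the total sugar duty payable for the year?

€9,079.12

1 January – 8 August 2018: 20,116 kg at €0.10/kg → €2,011.60
9 August – 31 December 2018: 19,632 kg at €0.36/kg → €7,067.52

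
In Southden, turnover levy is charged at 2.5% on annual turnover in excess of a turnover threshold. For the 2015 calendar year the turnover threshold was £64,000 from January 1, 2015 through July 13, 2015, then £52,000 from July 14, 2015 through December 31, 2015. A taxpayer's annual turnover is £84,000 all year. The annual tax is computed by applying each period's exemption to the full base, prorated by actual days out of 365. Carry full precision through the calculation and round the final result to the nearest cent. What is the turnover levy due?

January 1 – July 13, 2015: 194 days, exemption £64,000 → (£84,000 − £64,000) × 2.5% × 194/365 = £265.7534
July 14 – December 31, 2015: 171 days, exemption £52,000 → (£84,000 − £52,000) × 2.5% × 171/365 = £374.7945
Total = £640.5479

£640.55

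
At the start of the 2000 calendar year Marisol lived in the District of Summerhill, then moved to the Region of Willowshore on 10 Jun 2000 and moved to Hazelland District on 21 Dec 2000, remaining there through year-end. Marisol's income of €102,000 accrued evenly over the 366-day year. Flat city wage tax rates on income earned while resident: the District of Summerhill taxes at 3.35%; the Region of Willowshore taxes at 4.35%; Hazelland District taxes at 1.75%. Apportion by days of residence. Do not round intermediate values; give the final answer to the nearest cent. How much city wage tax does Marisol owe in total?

The District of Summerhill, 1 Jan – 9 Jun 2000: 161 days → €102,000 × 3.35% × 161/366 = €1,503.1066
The Region of Willowshore, 10 Jun – 20 Dec 2000: 194 days → €102,000 × 4.35% × 194/366 = €2,351.8525
Hazelland District, 21 Dec – 31 Dec 2000: 11 days → €102,000 × 1.75% × 11/366 = €53.6475
Total = €3,908.6066

€3,908.61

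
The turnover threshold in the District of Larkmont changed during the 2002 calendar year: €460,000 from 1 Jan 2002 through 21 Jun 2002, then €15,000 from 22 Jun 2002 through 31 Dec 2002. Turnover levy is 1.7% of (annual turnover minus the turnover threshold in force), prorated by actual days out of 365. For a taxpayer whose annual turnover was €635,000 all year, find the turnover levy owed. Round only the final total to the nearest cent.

€6,975.12

1 Jan – 21 Jun 2002: 172 days, exemption €460,000 → (€635,000 − €460,000) × 1.7% × 172/365 = €1,401.9178
22 Jun – 31 Dec 2002: 193 days, exemption €15,000 → (€635,000 − €15,000) × 1.7% × 193/365 = €5,573.2055
Total = €6,975.1233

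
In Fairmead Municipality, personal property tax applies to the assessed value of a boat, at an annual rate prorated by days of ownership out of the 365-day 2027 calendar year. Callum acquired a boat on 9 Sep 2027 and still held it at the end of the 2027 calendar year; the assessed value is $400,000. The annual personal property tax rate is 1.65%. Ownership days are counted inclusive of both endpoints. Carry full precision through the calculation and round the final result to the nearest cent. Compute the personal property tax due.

$2,061.37

Days held (9 Sep – 31 Dec 2027): 114 out of 365
Tax = $400,000 × 1.65% × 114/365 = $2,061.3699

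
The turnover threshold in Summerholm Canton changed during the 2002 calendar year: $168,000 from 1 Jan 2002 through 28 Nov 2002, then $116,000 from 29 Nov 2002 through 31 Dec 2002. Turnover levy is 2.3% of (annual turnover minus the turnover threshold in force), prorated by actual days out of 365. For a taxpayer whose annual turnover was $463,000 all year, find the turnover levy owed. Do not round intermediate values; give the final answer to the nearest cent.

$6,893.13

1 Jan – 28 Nov 2002: 332 days, exemption $168,000 → ($463,000 − $168,000) × 2.3% × 332/365 = $6,171.5616
29 Nov – 31 Dec 2002: 33 days, exemption $116,000 → ($463,000 − $116,000) × 2.3% × 33/365 = $721.5699
Total = $6,893.1315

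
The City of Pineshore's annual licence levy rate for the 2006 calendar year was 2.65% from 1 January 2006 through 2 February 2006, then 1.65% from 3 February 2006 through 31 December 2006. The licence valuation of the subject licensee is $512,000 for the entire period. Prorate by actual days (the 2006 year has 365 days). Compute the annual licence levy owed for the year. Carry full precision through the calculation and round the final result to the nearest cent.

1 January – 2 February 2006: 33 days at 2.65% → $512,000 × 2.65% × 33/365 = $1,226.6959
3 February – 31 December 2006: 332 days at 1.65% → $512,000 × 1.65% × 332/365 = $7,684.2082
Total = $8,910.9041

$8,910.90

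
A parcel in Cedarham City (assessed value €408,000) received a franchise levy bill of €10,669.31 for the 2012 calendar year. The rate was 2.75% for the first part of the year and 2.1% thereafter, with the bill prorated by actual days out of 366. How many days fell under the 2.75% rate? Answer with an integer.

290 days

Let d = days at the first rate; then 366 − d days at the second rate.
€408,000 × [2.75%·d + 2.1%·(366−d)] / 366 = €10,669.31
Solving gives d = 290, so the new rate took effect on 17 Oct 2012.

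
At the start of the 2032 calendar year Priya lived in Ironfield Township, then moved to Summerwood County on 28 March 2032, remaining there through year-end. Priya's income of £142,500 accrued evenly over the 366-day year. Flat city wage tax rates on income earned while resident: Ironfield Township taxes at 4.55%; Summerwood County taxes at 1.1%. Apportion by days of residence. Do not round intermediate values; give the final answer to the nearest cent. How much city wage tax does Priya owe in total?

Ironfield Township, 1 January – 27 March 2032: 87 days → £142,500 × 4.55% × 87/366 = £1,541.2193
Summerwood County, 28 March – 31 December 2032: 279 days → £142,500 × 1.1% × 279/366 = £1,194.8975
Total = £2,736.1168

£2,736.12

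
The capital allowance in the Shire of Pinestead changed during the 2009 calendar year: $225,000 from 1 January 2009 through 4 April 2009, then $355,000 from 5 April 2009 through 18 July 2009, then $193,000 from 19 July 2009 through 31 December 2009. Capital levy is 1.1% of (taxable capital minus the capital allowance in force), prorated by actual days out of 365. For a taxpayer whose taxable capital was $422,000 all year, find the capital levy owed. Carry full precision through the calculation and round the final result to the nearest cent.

1 January – 4 April 2009: 94 days, exemption $225,000 → ($422,000 − $225,000) × 1.1% × 94/365 = $558.0767
5 April – 18 July 2009: 105 days, exemption $355,000 → ($422,000 − $355,000) × 1.1% × 105/365 = $212.0137
19 July – 31 December 2009: 166 days, exemption $193,000 → ($422,000 − $193,000) × 1.1% × 166/365 = $1,145.6274
Total = $1,915.7178

$1,915.72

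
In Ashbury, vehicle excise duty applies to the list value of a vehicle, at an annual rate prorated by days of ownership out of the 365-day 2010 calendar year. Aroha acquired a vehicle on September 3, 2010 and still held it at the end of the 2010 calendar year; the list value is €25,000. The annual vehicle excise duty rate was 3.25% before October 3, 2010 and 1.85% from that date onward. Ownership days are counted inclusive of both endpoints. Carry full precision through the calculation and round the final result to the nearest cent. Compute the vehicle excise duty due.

September 3 – October 2, 2010: 30 days at 3.25% → €25,000 × 3.25% × 30/365 = €66.7808
October 3 – December 31, 2010: 90 days at 1.85% → €25,000 × 1.85% × 90/365 = €114.0411
Total = €180.8219

€180.82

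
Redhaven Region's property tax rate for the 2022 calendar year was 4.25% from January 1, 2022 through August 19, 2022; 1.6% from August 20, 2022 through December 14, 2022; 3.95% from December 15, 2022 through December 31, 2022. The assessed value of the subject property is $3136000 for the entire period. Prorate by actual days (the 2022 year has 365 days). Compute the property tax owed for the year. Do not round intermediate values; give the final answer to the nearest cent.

$106203.00

January 1 – August 19, 2022: 231 days at 4.25% → $3136000 × 4.25% × 231/365 = $84349.8082
August 20 – December 14, 2022: 117 days at 1.6% → $3136000 × 1.6% × 117/365 = $16083.8137
December 15 – December 31, 2022: 17 days at 3.95% → $3136000 × 3.95% × 17/365 = $5769.3808
Total = $106203.0027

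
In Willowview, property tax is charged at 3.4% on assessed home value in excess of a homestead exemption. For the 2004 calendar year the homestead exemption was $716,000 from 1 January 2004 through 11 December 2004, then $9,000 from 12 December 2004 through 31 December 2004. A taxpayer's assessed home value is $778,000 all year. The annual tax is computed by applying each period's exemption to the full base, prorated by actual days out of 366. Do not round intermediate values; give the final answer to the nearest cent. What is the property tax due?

1 January – 11 December 2004: 346 days, exemption $716,000 → ($778,000 − $716,000) × 3.4% × 346/366 = $1,992.8087
12 December – 31 December 2004: 20 days, exemption $9,000 → ($778,000 − $9,000) × 3.4% × 20/366 = $1,428.7432
Total = $3,421.5519

$3,421.55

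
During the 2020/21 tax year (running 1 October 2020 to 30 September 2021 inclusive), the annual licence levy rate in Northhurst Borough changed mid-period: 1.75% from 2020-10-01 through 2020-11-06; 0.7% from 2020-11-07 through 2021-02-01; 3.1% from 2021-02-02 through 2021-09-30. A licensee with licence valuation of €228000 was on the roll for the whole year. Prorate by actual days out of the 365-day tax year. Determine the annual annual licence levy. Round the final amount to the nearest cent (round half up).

2020-10-01 to 2020-11-06: 37 days at 1.75% → €228000 × 1.75% × 37/365 = €404.4658
2020-11-07 to 2021-02-01: 87 days at 0.7% → €228000 × 0.7% × 87/365 = €380.4164
2021-02-02 to 2021-09-30: 241 days at 3.1% → €228000 × 3.1% × 241/365 = €4666.8164
Total = €5451.6986

€5451.70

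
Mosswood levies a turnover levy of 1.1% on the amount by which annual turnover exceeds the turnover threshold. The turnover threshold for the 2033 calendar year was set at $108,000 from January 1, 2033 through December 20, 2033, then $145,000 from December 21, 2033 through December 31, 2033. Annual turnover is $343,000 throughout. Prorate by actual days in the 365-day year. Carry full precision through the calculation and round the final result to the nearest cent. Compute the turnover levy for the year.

$2,572.73

January 1 – December 20, 2033: 354 days, exemption $108,000 → ($343,000 − $108,000) × 1.1% × 354/365 = $2,507.0959
December 21 – December 31, 2033: 11 days, exemption $145,000 → ($343,000 − $145,000) × 1.1% × 11/365 = $65.6384
Total = $2,572.7342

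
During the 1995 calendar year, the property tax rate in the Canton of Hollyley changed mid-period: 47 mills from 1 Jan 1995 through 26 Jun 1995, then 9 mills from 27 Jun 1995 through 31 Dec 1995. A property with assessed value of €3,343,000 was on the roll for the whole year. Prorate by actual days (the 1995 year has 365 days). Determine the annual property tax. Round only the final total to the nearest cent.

1 Jan – 26 Jun 1995: 177 days at 47 mills → €3,343,000 × 4.7% × 177/365 = €76,192.9233
27 Jun – 31 Dec 1995: 188 days at 9 mills → €3,343,000 × 0.9% × 188/365 = €15,496.8658
Total = €91,689.7890

€91,689.79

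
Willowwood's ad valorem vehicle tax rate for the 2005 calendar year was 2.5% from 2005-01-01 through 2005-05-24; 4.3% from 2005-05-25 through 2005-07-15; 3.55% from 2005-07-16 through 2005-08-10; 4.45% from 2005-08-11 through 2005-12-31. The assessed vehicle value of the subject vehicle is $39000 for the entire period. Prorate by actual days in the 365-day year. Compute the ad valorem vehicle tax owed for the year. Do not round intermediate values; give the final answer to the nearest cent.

$1402.13

2005-01-01 to 2005-05-24: 144 days at 2.5% → $39000 × 2.5% × 144/365 = $384.6575
2005-05-25 to 2005-07-15: 52 days at 4.3% → $39000 × 4.3% × 52/365 = $238.9151
2005-07-16 to 2005-08-10: 26 days at 3.55% → $39000 × 3.55% × 26/365 = $98.6219
2005-08-11 to 2005-12-31: 143 days at 4.45% → $39000 × 4.45% × 143/365 = $679.9356
Total = $1402.1301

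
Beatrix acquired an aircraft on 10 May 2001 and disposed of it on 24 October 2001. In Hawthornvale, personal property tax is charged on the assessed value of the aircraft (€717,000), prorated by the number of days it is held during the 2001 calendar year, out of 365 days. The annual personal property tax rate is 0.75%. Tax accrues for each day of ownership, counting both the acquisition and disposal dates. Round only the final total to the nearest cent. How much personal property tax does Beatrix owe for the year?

€2,475.12

Days held (10 May – 24 October 2001): 168 out of 365
Tax = €717,000 × 0.75% × 168/365 = €2,475.1233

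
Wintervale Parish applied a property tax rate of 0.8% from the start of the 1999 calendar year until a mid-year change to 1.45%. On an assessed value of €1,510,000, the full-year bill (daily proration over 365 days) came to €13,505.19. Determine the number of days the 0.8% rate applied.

Let d = days at the first rate; then 365 − d days at the second rate.
€1,510,000 × [0.8%·d + 1.45%·(365−d)] / 365 = €13,505.19
Solving gives d = 312, so the new rate took effect on 9 Nov 1999.

312 days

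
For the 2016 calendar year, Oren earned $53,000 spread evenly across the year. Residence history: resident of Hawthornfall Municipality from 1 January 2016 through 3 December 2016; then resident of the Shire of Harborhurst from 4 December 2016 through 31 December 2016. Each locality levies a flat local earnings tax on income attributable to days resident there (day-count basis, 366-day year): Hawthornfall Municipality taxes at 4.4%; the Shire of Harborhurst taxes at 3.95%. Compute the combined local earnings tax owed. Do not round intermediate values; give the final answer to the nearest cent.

Hawthornfall Municipality, 1 January – 3 December 2016: 338 days → $53,000 × 4.4% × 338/366 = $2,153.5956
The Shire of Harborhurst, 4 December – 31 December 2016: 28 days → $53,000 × 3.95% × 28/366 = $160.1585
Total = $2,313.7541

$2,313.75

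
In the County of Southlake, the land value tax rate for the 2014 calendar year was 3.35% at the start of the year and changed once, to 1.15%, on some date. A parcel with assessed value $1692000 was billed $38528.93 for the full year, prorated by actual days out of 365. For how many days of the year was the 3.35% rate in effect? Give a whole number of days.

Let d = days at the first rate; then 365 − d days at the second rate.
$1692000 × [3.35%·d + 1.15%·(365−d)] / 365 = $38528.93
Solving gives d = 187, so the new rate took effect on July 7, 2014.

187 days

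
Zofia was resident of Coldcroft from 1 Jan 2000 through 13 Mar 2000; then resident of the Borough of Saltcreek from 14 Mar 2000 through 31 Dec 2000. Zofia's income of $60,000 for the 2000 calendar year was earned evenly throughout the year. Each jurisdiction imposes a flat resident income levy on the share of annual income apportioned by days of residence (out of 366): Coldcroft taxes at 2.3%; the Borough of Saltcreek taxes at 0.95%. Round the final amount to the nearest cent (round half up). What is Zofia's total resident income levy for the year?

$731.56

Coldcroft, 1 Jan – 13 Mar 2000: 73 days → $60,000 × 2.3% × 73/366 = $275.2459
The Borough of Saltcreek, 14 Mar – 31 Dec 2000: 293 days → $60,000 × 0.95% × 293/366 = $456.3115
Total = $731.5574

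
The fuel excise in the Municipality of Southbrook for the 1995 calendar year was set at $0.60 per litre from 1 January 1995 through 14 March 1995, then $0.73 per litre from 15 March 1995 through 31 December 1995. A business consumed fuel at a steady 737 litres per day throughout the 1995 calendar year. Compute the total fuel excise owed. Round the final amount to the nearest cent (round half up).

1 January – 14 March 1995: 73 days × 737 litres/day = 53,801 litres at $0.60/litre → $32280.60
15 March – 31 December 1995: 292 days × 737 litres/day = 215,204 litres at $0.73/litre → $157098.92

$189379.52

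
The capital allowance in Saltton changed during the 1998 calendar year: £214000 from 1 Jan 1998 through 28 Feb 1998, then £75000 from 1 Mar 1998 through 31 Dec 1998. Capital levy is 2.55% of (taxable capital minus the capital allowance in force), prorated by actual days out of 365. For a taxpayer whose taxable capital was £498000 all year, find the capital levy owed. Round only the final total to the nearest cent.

£10213.55

1 Jan – 28 Feb 1998: 59 days, exemption £214000 → (£498000 − £214000) × 2.55% × 59/365 = £1170.6247
1 Mar – 31 Dec 1998: 306 days, exemption £75000 → (£498000 − £75000) × 2.55% × 306/365 = £9042.9288
Total = £10213.5534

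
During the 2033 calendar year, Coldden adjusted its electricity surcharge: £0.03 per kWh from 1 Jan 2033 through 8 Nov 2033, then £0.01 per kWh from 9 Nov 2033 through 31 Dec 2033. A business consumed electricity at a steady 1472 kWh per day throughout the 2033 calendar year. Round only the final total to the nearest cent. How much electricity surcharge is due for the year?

1 Jan – 8 Nov 2033: 312 days × 1472 kWh/day = 459,264 kWh at £0.03/kWh → £13777.92
9 Nov – 31 Dec 2033: 53 days × 1472 kWh/day = 78,016 kWh at £0.01/kWh → £780.16

£14558.08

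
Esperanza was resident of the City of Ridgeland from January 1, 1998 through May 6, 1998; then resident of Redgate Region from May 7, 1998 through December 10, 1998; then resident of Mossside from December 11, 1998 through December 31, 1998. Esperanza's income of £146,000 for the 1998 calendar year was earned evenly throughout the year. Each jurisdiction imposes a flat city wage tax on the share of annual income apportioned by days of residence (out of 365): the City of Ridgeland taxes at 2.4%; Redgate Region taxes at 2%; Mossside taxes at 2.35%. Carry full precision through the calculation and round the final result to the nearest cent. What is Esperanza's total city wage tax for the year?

The City of Ridgeland, January 1 – May 6, 1998: 126 days → £146,000 × 2.4% × 126/365 = £1,209.6000
Redgate Region, May 7 – December 10, 1998: 218 days → £146,000 × 2% × 218/365 = £1,744.0000
Mossside, December 11 – December 31, 1998: 21 days → £146,000 × 2.35% × 21/365 = £197.4000
Total = £3,151.0000

£3,151.00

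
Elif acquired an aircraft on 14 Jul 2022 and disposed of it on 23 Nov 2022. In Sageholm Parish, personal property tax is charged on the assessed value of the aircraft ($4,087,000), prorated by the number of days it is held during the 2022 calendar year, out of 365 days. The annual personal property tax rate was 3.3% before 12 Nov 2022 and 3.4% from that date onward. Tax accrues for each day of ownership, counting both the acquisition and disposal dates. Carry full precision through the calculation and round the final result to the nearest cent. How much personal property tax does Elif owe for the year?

$49,279.14

14 Jul – 11 Nov 2022: 121 days at 3.3% → $4,087,000 × 3.3% × 121/365 = $44,710.6603
12 Nov – 23 Nov 2022: 12 days at 3.4% → $4,087,000 × 3.4% × 12/365 = $4,568.4822
Total = $49,279.1425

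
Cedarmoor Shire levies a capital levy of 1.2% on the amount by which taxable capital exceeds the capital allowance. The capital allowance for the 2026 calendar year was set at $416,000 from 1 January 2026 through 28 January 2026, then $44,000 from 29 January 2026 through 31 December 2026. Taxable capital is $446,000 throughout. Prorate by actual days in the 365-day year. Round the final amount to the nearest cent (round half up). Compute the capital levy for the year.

$4,481.56

1 January – 28 January 2026: 28 days, exemption $416,000 → ($446,000 − $416,000) × 1.2% × 28/365 = $27.6164
29 January – 31 December 2026: 337 days, exemption $44,000 → ($446,000 − $44,000) × 1.2% × 337/365 = $4,453.9397
Total = $4,481.5562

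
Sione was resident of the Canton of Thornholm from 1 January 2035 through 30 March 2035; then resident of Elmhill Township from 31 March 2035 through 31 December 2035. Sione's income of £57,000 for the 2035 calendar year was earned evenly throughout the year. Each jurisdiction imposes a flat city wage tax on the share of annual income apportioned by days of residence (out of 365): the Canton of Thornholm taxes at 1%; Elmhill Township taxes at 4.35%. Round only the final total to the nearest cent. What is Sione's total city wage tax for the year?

The Canton of Thornholm, 1 January – 30 March 2035: 89 days → £57,000 × 1% × 89/365 = £138.9863
Elmhill Township, 31 March – 31 December 2035: 276 days → £57,000 × 4.35% × 276/365 = £1,874.9096
Total = £2,013.8959

£2,013.90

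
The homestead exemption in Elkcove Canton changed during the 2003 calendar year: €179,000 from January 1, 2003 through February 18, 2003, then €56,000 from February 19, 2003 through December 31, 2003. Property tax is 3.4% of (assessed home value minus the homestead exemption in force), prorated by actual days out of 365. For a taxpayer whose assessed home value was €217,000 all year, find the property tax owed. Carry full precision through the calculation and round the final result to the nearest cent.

€4,912.58

January 1 – February 18, 2003: 49 days, exemption €179,000 → (€217,000 − €179,000) × 3.4% × 49/365 = €173.4466
February 19 – December 31, 2003: 316 days, exemption €56,000 → (€217,000 − €56,000) × 3.4% × 316/365 = €4,739.1342
Total = €4,912.5808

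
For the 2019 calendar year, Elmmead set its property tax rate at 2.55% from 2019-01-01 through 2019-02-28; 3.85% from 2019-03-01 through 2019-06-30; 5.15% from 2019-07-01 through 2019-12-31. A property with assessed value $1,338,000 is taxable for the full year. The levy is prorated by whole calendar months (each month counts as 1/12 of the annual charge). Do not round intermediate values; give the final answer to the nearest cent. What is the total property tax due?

$57,311.00

2019-01-01 to 2019-02-28: 2 months at 2.55% → $1,338,000 × 2.55% × 2/12 = $5,686.5000
2019-03-01 to 2019-06-30: 4 months at 3.85% → $1,338,000 × 3.85% × 4/12 = $17,171.0000
2019-07-01 to 2019-12-31: 6 months at 5.15% → $1,338,000 × 5.15% × 6/12 = $34,453.5000
Total = $57,311.0000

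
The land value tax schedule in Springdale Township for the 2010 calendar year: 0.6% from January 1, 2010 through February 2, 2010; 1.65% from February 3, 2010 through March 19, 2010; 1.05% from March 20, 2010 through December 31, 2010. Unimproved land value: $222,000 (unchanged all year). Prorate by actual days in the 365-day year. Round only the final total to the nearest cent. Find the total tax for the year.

$2,404.90

January 1 – February 2, 2010: 33 days at 0.6% → $222,000 × 0.6% × 33/365 = $120.4274
February 3 – March 19, 2010: 45 days at 1.65% → $222,000 × 1.65% × 45/365 = $451.6027
March 20 – December 31, 2010: 287 days at 1.05% → $222,000 × 1.05% × 287/365 = $1,832.8685
Total = $2,404.8986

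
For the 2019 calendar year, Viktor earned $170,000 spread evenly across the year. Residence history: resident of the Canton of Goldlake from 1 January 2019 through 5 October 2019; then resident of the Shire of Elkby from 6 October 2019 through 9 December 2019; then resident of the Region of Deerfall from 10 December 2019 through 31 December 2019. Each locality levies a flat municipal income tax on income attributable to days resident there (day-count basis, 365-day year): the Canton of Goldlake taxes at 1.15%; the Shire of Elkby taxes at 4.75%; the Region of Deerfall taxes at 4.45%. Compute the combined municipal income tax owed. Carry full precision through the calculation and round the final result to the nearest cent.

The Canton of Goldlake, 1 January – 5 October 2019: 278 days → $170,000 × 1.15% × 278/365 = $1,489.0137
The Shire of Elkby, 6 October – 9 December 2019: 65 days → $170,000 × 4.75% × 65/365 = $1,438.0137
The Region of Deerfall, 10 December – 31 December 2019: 22 days → $170,000 × 4.45% × 22/365 = $455.9726
Total = $3,383.0000

$3,383.00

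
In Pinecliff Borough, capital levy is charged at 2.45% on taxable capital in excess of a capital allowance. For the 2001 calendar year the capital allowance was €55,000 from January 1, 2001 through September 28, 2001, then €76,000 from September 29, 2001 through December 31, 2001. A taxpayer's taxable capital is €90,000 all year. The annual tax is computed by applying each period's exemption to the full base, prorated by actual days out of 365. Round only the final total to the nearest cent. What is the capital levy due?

€725.00

January 1 – September 28, 2001: 271 days, exemption €55,000 → (€90,000 − €55,000) × 2.45% × 271/365 = €636.6644
September 29 – December 31, 2001: 94 days, exemption €76,000 → (€90,000 − €76,000) × 2.45% × 94/365 = €88.3342
Total = €724.9986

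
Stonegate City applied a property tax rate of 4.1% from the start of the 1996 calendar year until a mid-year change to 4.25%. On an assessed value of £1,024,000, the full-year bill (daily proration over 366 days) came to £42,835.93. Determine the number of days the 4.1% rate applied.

163 days

Let d = days at the first rate; then 366 − d days at the second rate.
£1,024,000 × [4.1%·d + 4.25%·(366−d)] / 366 = £42,835.93
Solving gives d = 163, so the new rate took effect on 12 June 1996.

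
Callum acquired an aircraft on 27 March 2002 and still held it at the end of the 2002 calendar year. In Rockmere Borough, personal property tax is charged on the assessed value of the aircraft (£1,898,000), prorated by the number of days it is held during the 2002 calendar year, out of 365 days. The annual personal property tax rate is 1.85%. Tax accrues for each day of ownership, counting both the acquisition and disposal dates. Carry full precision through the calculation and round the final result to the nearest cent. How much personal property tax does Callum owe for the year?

£26,936.00

Days held (27 March – 31 December 2002): 280 out of 365
Tax = £1,898,000 × 1.85% × 280/365 = £26,936.0000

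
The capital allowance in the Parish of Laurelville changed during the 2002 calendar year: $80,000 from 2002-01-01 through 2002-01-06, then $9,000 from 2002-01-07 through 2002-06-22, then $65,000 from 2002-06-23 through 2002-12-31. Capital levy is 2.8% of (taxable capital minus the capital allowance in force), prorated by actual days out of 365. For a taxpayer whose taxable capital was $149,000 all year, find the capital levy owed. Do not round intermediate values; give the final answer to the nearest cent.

2002-01-01 to 2002-01-06: 6 days, exemption $80,000 → ($149,000 − $80,000) × 2.8% × 6/365 = $31.7589
2002-01-07 to 2002-06-22: 167 days, exemption $9,000 → ($149,000 − $9,000) × 2.8% × 167/365 = $1,793.5342
2002-06-23 to 2002-12-31: 192 days, exemption $65,000 → ($149,000 − $65,000) × 2.8% × 192/365 = $1,237.2164
Total = $3,062.5096

$3,062.51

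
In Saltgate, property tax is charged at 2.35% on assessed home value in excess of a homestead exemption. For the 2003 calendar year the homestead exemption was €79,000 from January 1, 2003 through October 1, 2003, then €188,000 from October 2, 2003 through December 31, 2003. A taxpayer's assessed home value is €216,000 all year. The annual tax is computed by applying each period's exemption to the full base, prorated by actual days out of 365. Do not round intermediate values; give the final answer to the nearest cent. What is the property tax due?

January 1 – October 1, 2003: 274 days, exemption €79,000 → (€216,000 − €79,000) × 2.35% × 274/365 = €2,416.8301
October 2 – December 31, 2003: 91 days, exemption €188,000 → (€216,000 − €188,000) × 2.35% × 91/365 = €164.0493
Total = €2,580.8795

€2,580.88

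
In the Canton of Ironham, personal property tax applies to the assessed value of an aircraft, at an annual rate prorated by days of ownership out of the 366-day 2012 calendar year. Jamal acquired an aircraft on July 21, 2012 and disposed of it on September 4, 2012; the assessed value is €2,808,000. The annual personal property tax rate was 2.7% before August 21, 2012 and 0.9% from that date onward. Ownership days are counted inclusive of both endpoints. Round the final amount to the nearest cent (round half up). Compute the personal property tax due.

July 21 – August 20, 2012: 31 days at 2.7% → €2,808,000 × 2.7% × 31/366 = €6,421.5738
August 21 – September 4, 2012: 15 days at 0.9% → €2,808,000 × 0.9% × 15/366 = €1,035.7377
Total = €7,457.3115

€7,457.31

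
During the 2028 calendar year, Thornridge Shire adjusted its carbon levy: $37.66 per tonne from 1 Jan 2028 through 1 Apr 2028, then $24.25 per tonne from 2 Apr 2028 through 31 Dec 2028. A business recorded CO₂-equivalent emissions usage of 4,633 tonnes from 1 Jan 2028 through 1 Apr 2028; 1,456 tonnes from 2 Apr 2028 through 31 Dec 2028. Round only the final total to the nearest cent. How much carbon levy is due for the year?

1 Jan – 1 Apr 2028: 4,633 tonnes at $37.66/tonne → $174,478.78
2 Apr – 31 Dec 2028: 1,456 tonnes at $24.25/tonne → $35,308.00

$209,786.78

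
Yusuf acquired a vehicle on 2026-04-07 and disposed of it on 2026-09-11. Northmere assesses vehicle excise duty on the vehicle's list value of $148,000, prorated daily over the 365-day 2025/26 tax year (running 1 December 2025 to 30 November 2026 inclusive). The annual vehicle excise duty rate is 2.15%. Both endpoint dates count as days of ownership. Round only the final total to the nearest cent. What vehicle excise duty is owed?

$1,377.41

Days held (2026-04-07 to 2026-09-11): 158 out of 365
Tax = $148,000 × 2.15% × 158/365 = $1,377.4137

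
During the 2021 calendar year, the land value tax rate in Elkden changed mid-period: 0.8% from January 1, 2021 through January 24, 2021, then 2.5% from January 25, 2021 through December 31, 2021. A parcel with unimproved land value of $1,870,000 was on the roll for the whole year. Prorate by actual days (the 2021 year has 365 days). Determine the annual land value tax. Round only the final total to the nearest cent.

$44,659.70

January 1 – January 24, 2021: 24 days at 0.8% → $1,870,000 × 0.8% × 24/365 = $983.6712
January 25 – December 31, 2021: 341 days at 2.5% → $1,870,000 × 2.5% × 341/365 = $43,676.0274
Total = $44,659.6986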